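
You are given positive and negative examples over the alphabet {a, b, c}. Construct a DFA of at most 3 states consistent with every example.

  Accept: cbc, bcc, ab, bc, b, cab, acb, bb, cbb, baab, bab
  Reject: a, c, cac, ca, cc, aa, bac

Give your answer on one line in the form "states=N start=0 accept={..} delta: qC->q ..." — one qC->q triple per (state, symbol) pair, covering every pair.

states=2 start=0 accept={1} delta: 0a->0 0b->1 0c->0 1a->0 1b->1 1c->1

Grow the machine one transition at a time. Run the examples from 0; the earliest place one falls off (shortest prefix, ties alphabetical) gets sent to the lowest-numbered state that keeps every Accept/Reject pair distinguishable — a pair clashes when both reach the same state with identical unread suffix — and to a fresh state only if none does.
a: 0a undefined. 0a->0: ok.
b: 0b undefined. 0b->0: no, bcc/cc meet in 0 with "cc" left. Open state 1: 0b->1.
c: 0c undefined. 0c->0: ok.
ba: 1a undefined. 1a->0: ok.
bb: 1b undefined. 1b->0: no, bb/a meet in 0. 1b->1: ok.
bc: 1c undefined. 1c->0: no, cbc/a meet in 0. 1c->1: ok.
All examples now run through 2 states with every (state, symbol) defined. Accept strings end in {1}, Reject strings end in {0}; accept={1}.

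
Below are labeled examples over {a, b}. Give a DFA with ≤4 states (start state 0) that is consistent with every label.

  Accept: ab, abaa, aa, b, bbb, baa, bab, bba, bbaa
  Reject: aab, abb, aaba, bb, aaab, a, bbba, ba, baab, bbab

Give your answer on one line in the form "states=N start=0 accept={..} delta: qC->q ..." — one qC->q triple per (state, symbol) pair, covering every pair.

states=4 start=0 accept={2,3} delta: 0a->1 0b->2 1a->3 1b->2 2a->1 2b->1 3a->2 3b->0

Grow the machine one transition at a time. Run the examples from 0; the earliest place one falls off (shortest prefix, ties alphabetical) gets sent to the lowest-numbered state that keeps every Accept/Reject pair distinguishable — a pair clashes when both reach the same state with identical unread suffix — and to a fresh state only if none does.
a: 0a undefined. 0a->0: no, ab/aab meet in 0 with "b" left. Open state 1: 0a->1.
b: 0b undefined. 0b->0: no, ab/bbab meet in 1 with "b" left. 0b->1: no, ab/bb meet in 1 with "b" left. Open state 2: 0b->2.
aa: 1a undefined. 1a->0: no, ab/aaab meet in 1 with "b" left. 1a->1: no, ab/aab meet in 1 with "b" left. 1a->2: no, bab/aaab meet in 2 with "ab" left. Open state 3: 1a->3.
ab: 1b undefined. 1b->0: no, b/abb meet in 2. 1b->1: no, ab/abb meet in 1. 1b->2: ok.
ba: 2a undefined. 2a->0: no, ab/baab meet in 2. 2a->1: ok.
bb: 2b undefined. 2b->0: no, ab/bbab meet in 2. 2b->1: ok.
aaa: 3a undefined. 3a->0: no, ab/aaab meet in 2. 3a->1: no, ab/aaab meet in 2. 3a->2: ok.
aab: 3b undefined. 3b->0: ok.
All examples now run through 4 states with every (state, symbol) defined. Accept strings end in {2,3}, Reject strings end in {0,1}; accept={2,3}.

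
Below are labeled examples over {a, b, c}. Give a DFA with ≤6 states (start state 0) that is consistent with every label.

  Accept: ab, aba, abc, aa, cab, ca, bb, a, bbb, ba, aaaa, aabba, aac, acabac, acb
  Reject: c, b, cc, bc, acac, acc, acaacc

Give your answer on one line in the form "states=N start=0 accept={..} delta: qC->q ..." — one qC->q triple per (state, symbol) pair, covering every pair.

states=4 start=0 accept={1,3} delta: 0a->1 0b->2 0c->0 1a->1 1b->1 1c->3 2a->1 2b->1 2c->0 3a->0 3b->1 3c->0

Fold the examples into a partial DFA from state 0: repeatedly fix the first undefined (state, symbol) met by the shortest-then-alphabetical prefix, trying targets in increasing order and rejecting any under which an Accept and a Reject string meet in one state with the same remainder; add a state when all current targets are rejected. Accepting states are where Accept strings end.
a: 0a undefined. 0a->0: no, ab/b meet in 0 with "b" left. Open state 1: 0a->1.
b: 0b undefined. 0b->0: no, bb/b meet in 0. 0b->1: no, a/b meet in 1. Open state 2: 0b->2.
c: 0c undefined. 0c->0: ok.
aa: 1a undefined. 1a->0: no, aa/c meet in 0. 1a->1: ok.
ab: 1b undefined. 1b->0: no, ab/c meet in 0. 1b->1: ok.
ac: 1c undefined. 1c->0: no, abc/c meet in 0. 1c->1: no, ab/acac meet in 1. 1c->2: no, abc/b meet in 2. Open state 3: 1c->3.
ba: 2a undefined. 2a->0: no, ba/c meet in 0. 2a->1: ok.
bb: 2b undefined. 2b->0: no, bb/c meet in 0. 2b->1: ok.
bc: 2c undefined. 2c->0: ok.
aca: 3a undefined. 3a->0: ok.
acb: 3b undefined. 3b->0: no, acb/c meet in 0. 3b->1: ok.
acc: 3c undefined. 3c->0: ok.
All examples now run through 4 states with every (state, symbol) defined. Accept strings end in {1,3}, Reject strings end in {0,2}; accept={1,3}.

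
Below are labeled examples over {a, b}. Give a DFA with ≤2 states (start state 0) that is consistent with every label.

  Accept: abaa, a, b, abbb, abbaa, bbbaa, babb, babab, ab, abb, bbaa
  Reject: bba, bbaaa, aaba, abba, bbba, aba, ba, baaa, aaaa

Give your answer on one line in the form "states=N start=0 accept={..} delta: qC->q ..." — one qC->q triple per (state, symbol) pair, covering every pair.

states=2 start=0 accept={1} delta: 0a->1 0b->1 1a->0 1b->1

Grow the machine one transition at a time. Run the examples from 0; the earliest place one falls off (shortest prefix, ties alphabetical) gets sent to the lowest-numbered state that keeps every Accept/Reject pair distinguishable — a pair clashes when both reach the same state with identical unread suffix — and to a fresh state only if none does.
a: 0a undefined. 0a->0: no, a/aaaa meet in 0. Open state 1: 0a->1.
b: 0b undefined. 0b->0: no, a/bba meet in 1. 0b->1: ok.
aa: 1a undefined. 1a->0: ok.
ab: 1b undefined. 1b->0: no, abaa/aaba meet in 0. 1b->1: ok.
All examples now run through 2 states with every (state, symbol) defined. Accept strings end in {1}, Reject strings end in {0}; accept={1}.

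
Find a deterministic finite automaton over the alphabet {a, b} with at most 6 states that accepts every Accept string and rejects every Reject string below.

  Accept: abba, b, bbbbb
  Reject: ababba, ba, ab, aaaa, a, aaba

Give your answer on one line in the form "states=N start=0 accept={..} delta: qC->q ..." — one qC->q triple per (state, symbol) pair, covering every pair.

State merging on the prefix tree: take the shortest (then alphabetical) example prefix whose next move is undefined and point that move at state 0, else 1, else 2, ...; a target is out if some Accept/Reject pair would then sit in one state with the same input left (inseparable). If every existing state is out, open a new one.
a: 0a undefined. 0a->0: no, b/ab meet in 0 with "b" left. Open state 1: 0a->1.
b: 0b undefined. 0b->0: ok.
aa: 1a undefined. 1a->0: no, b/aaaa meet in 0. 1a->1: ok.
ab: 1b undefined. 1b->0: no, abba/ababba meet in 1. 1b->1: no, abba/ababba meet in 1. Open state 2: 1b->2.
aba: 2a undefined. 2a->0: no, b/aaba meet in 0. 2a->1: no, abba/ababba meet in 2 with "ba" left. 2a->2: ok.
abb: 2b undefined. 2b->0: no, abba/ababba meet in 1. 2b->1: no, abba/ba meet in 1. 2b->2: no, abba/ababba meet in 2. Open state 3: 2b->3.
abba: 3a undefined. 3a->0: ok.
ababb: 3b undefined. 3b->0: ok.
All examples now run through 4 states with every (state, symbol) defined. Accept strings end in {0}, Reject strings end in {1,2}; accept={0}.

states=4 start=0 accept={0} delta: 0a->1 0b->0 1a->1 1b->2 2a->2 2b->3 3a->0 3b->0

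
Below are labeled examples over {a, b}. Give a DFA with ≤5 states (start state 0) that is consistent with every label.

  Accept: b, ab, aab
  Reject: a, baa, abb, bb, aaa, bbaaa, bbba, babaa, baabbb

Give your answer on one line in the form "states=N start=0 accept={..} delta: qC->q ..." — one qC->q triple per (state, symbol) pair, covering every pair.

states=3 start=0 accept={1} delta: 0a->0 0b->1 1a->0 1b->2 2a->0 2b->0

State merging on the prefix tree: take the shortest (then alphabetical) example prefix whose next move is undefined and point that move at state 0, else 1, else 2, ...; a target is out if some Accept/Reject pair would then sit in one state with the same input left (inseparable). If every existing state is out, open a new one.
a: 0a undefined. 0a->0: ok.
b: 0b undefined. 0b->0: no, b/a meet in 0. Open state 1: 0b->1.
ba: 1a undefined. 1a->0: ok.
bb: 1b undefined. 1b->0: no, b/baabbb meet in 1. 1b->1: no, b/abb meet in 1. Open state 2: 1b->2.
bba: 2a undefined. 2a->0: ok.
bbb: 2b undefined. 2b->0: ok.
All examples now run through 3 states with every (state, symbol) defined. Accept strings end in {1}, Reject strings end in {0,2}; accept={1}.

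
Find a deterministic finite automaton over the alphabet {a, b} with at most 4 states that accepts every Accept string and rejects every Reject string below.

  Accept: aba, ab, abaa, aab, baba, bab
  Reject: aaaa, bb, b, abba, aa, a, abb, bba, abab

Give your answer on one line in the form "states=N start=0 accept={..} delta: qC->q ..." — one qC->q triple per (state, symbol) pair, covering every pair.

states=3 start=0 accept={2} delta: 0a->1 0b->0 1a->1 1b->2 2a->2 2b->0

State merging on the prefix tree: take the shortest (then alphabetical) example prefix whose next move is undefined and point that move at state 0, else 1, else 2, ...; a target is out if some Accept/Reject pair would then sit in one state with the same input left (inseparable). If every existing state is out, open a new one.
a: 0a undefined. 0a->0: no, ab/b meet in 0 with "b" left. Open state 1: 0a->1.
b: 0b undefined. 0b->0: ok.
aa: 1a undefined. 1a->0: no, aab/aaaa meet in 0. 1a->1: ok.
ab: 1b undefined. 1b->0: no, aba/aaaa meet in 1. 1b->1: no, aba/aaaa meet in 1. Open state 2: 1b->2.
aba: 2a undefined. 2a->0: no, aba/bb meet in 0. 2a->1: no, aba/aaaa meet in 1. 2a->2: ok.
abb: 2b undefined. 2b->0: ok.
All examples now run through 3 states with every (state, symbol) defined. Accept strings end in {2}, Reject strings end in {0,1}; accept={2}.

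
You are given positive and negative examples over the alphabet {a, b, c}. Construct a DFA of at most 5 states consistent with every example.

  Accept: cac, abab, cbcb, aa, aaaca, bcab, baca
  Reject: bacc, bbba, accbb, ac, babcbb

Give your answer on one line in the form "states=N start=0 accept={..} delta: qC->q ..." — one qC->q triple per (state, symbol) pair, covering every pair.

Grow the machine one transition at a time. Run the examples from 0; the earliest place one falls off (shortest prefix, ties alphabetical) gets sent to the lowest-numbered state that keeps every Accept/Reject pair distinguishable — a pair clashes when both reach the same state with identical unread suffix — and to a fresh state only if none does.
a: 0a undefined. 0a->0: ok.
b: 0b undefined. 0b->0: no, abab/bbba meet in 0. Open state 1: 0b->1.
c: 0c undefined. 0c->0: no, cac/ac meet in 0. 0c->1: ok.
ba: 1a undefined. 1a->0: no, cac/ac meet in 1. 1a->1: no, aaaca/ac meet in 1. Open state 2: 1a->2.
bb: 1b undefined. 1b->0: no, aaaca/bbba meet in 2. 1b->1: no, aaaca/bbba meet in 2. 1b->2: ok.
bc: 1c undefined. 1c->0: no, aaaca/accbb meet in 2. 1c->1: no, abab/accbb meet in 2 with "b" left. 1c->2: ok.
bab: 2b undefined. 2b->0: no, abab/bbba meet in 0. 2b->1: no, abab/ac meet in 1. 2b->2: no, abab/accbb meet in 2. Open state 3: 2b->3.
bac: 2c undefined. 2c->0: no, cbcb/bacc meet in 1. 2c->1: no, cac/ac meet in 1. 2c->2: no, cac/bacc meet in 2. 2c->3: no, cbcb/accbb meet in 3 with "b" left. Open state 4: 2c->4.
bca: 2a undefined. 2a->0: no, bcab/ac meet in 1. 2a->1: ok.
babc: 3c undefined. 3c->0: no, aaaca/babcbb meet in 2. 3c->1: no, abab/babcbb meet in 3. 3c->2: ok.
baca: 4a undefined. 4a->0: ok.
bacc: 4c undefined. 4c->0: no, aa/bacc meet in 0. 4c->1: ok.
bbba: 3a undefined. 3a->0: no, aa/bbba meet in 0. 3a->1: ok.
cbcb: 4b undefined. 4b->0: ok.
accbb: 3b undefined. 3b->0: no, cbcb/accbb meet in 0. 3b->1: ok.
All examples now run through 5 states with every (state, symbol) defined. Accept strings end in {0,2,3,4}, Reject strings end in {1}; accept={0,2,3,4}.

states=5 start=0 accept={0,2,3,4} delta: 0a->0 0b->1 0c->1 1a->2 1b->2 1c->2 2a->1 2b->3 2c->4 3a->1 3b->1 3c->2 4a->0 4b->0 4c->1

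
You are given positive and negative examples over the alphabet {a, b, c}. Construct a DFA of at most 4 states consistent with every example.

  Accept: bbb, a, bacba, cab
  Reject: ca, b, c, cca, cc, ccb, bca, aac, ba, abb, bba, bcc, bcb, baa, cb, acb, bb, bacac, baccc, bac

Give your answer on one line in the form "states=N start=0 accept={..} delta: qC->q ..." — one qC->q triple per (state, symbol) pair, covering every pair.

Grow the machine one transition at a time. Run the examples from 0; the earliest place one falls off (shortest prefix, ties alphabetical) gets sent to the lowest-numbered state that keeps every Accept/Reject pair distinguishable — a pair clashes when both reach the same state with identical unread suffix — and to a fresh state only if none does.
a: 0a undefined. 0a->0: ok.
b: 0b undefined. 0b->0: no, bbb/b meet in 0. Open state 1: 0b->1.
c: 0c undefined. 0c->0: no, a/ca meet in 0. 0c->1: ok.
ba: 1a undefined. 1a->0: no, a/ca meet in 0. 1a->1: no, cab/abb meet in 1 with "b" left. Open state 2: 1a->2.
bb: 1b undefined. 1b->0: no, bbb/b meet in 1. 1b->1: no, bbb/b meet in 1. 1b->2: ok.
bc: 1c undefined. 1c->0: no, a/cca meet in 0. 1c->1: ok.
baa: 2a undefined. 2a->0: no, a/bba meet in 0. 2a->1: ok.
bac: 2c undefined. 2c->0: no, a/bac meet in 0. 2c->1: no, bacba/b meet in 1. 2c->2: ok.
bbb: 2b undefined. 2b->0: ok.
All examples now run through 3 states with every (state, symbol) defined. Accept strings end in {0}, Reject strings end in {1,2}; accept={0}.

states=3 start=0 accept={0} delta: 0a->0 0b->1 0c->1 1a->2 1b->2 1c->1 2a->1 2b->0 2c->2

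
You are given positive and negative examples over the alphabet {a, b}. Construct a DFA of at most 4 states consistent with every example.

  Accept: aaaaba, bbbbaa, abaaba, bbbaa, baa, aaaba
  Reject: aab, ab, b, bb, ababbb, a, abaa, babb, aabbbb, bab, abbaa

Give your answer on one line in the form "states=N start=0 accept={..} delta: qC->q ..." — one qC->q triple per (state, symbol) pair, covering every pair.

states=3 start=0 accept={2} delta: 0a->1 0b->0 1a->2 1b->1 2a->1 2b->1

Fold the examples into a partial DFA from state 0: repeatedly fix the first undefined (state, symbol) met by the shortest-then-alphabetical prefix, trying targets in increasing order and rejecting any under which an Accept and a Reject string meet in one state with the same remainder; add a state when all current targets are rejected. Accepting states are where Accept strings end.
a: 0a undefined. 0a->0: no, baa/abaa meet in 0 with "baa" left. Open state 1: 0a->1.
b: 0b undefined. 0b->0: ok.
aa: 1a undefined. 1a->0: no, aaaaba/a meet in 1. 1a->1: no, bbbbaa/a meet in 1. Open state 2: 1a->2.
ab: 1b undefined. 1b->0: no, bbbbaa/abaa meet in 2. 1b->1: ok.
aaa: 2a undefined. 2a->0: no, abaaba/ab meet in 1. 2a->1: ok.
aab: 2b undefined. 2b->0: no, aaaaba/ab meet in 1. 2b->1: ok.
All examples now run through 3 states with every (state, symbol) defined. Accept strings end in {2}, Reject strings end in {0,1}; accept={2}.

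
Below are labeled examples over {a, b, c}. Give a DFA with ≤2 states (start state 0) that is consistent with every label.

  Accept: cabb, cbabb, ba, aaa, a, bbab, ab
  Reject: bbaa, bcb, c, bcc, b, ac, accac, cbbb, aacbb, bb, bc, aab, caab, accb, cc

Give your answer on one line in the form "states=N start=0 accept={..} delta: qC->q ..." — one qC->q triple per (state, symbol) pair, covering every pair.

Fold the examples into a partial DFA from state 0: repeatedly fix the first undefined (state, symbol) met by the shortest-then-alphabetical prefix, trying targets in increasing order and rejecting any under which an Accept and a Reject string meet in one state with the same remainder; add a state when all current targets are rejected. Accepting states are where Accept strings end.
a: 0a undefined. 0a->0: no, ab/b meet in 0 with "b" left. Open state 1: 0a->1.
b: 0b undefined. 0b->0: ok.
c: 0c undefined. 0c->0: ok.
aa: 1a undefined. 1a->0: ok.
ab: 1b undefined. 1b->0: no, cabb/bbaa meet in 0. 1b->1: ok.
ac: 1c undefined. 1c->0: ok.
All examples now run through 2 states with every (state, symbol) defined. Accept strings end in {1}, Reject strings end in {0}; accept={1}.

states=2 start=0 accept={1} delta: 0a->1 0b->0 0c->0 1a->0 1b->1 1c->0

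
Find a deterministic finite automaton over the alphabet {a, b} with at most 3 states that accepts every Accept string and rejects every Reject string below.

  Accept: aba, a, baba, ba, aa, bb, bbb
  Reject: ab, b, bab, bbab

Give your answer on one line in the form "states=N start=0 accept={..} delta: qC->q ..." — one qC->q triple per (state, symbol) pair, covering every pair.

states=3 start=0 accept={0,2} delta: 0a->0 0b->1 1a->0 1b->2 2a->0 2b->0

Fold the examples into a partial DFA from state 0: repeatedly fix the first undefined (state, symbol) met by the shortest-then-alphabetical prefix, trying targets in increasing order and rejecting any under which an Accept and a Reject string meet in one state with the same remainder; add a state when all current targets are rejected. Accepting states are where Accept strings end.
a: 0a undefined. 0a->0: ok.
b: 0b undefined. 0b->0: no, aba/ab meet in 0. Open state 1: 0b->1.
ba: 1a undefined. 1a->0: ok.
bb: 1b undefined. 1b->0: no, bbb/ab meet in 1. 1b->1: no, bb/ab meet in 1. Open state 2: 1b->2.
bba: 2a undefined. 2a->0: ok.
bbb: 2b undefined. 2b->0: ok.
All examples now run through 3 states with every (state, symbol) defined. Accept strings end in {0,2}, Reject strings end in {1}; accept={0,2}.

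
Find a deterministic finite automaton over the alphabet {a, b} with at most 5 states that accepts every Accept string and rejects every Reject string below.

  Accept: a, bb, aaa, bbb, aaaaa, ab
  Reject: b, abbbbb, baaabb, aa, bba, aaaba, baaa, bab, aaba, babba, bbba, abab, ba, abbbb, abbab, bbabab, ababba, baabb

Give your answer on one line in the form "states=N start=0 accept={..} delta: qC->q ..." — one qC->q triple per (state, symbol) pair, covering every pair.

states=5 start=0 accept={1,3} delta: 0a->1 0b->2 1a->0 1b->3 2a->4 2b->1 3a->0 3b->4 4a->4 4b->4

Grow the machine one transition at a time. Run the examples from 0; the earliest place one falls off (shortest prefix, ties alphabetical) gets sent to the lowest-numbered state that keeps every Accept/Reject pair distinguishable — a pair clashes when both reach the same state with identical unread suffix — and to a fresh state only if none does.
a: 0a undefined. 0a->0: no, a/aa meet in 0. Open state 1: 0a->1.
b: 0b undefined. 0b->0: no, a/bba meet in 1. 0b->1: no, a/b meet in 1. Open state 2: 0b->2.
aa: 1a undefined. 1a->0: ok.
ab: 1b undefined. 1b->0: no, a/aaaba meet in 1. 1b->1: no, a/abbbbb meet in 1. 1b->2: no, ab/b meet in 2. Open state 3: 1b->3.
ba: 2a undefined. 2a->0: no, bb/baaabb meet in 2 with "b" left. 2a->1: no, a/baaa meet in 1. 2a->2: no, bb/bab meet in 2 with "b" left. 2a->3: no, ab/aaba meet in 3. Open state 4: 2a->4.
bb: 2b undefined. 2b->0: no, a/bba meet in 1. 2b->1: ok.
aba: 3a undefined. 3a->0: ok.
abb: 3b undefined. 3b->0: no, a/abbbb meet in 1. 3b->1: no, a/abbbb meet in 1. 3b->2: no, bbb/abbbb meet in 3. 3b->3: no, bbb/abbbbb meet in 3. 3b->4: ok.
baa: 4a undefined. 4a->0: no, a/baaa meet in 1. 4a->1: no, a/baaabb meet in 1. 4a->2: no, a/abbab meet in 1. 4a->3: no, a/baaabb meet in 1. 4a->4: ok.
bab: 4b undefined. 4b->0: no, a/abbbbb meet in 1. 4b->1: no, a/bab meet in 1. 4b->2: no, a/baaabb meet in 1. 4b->3: no, bbb/abbbbb meet in 3. 4b->4: ok.
All examples now run through 5 states with every (state, symbol) defined. Accept strings end in {1,3}, Reject strings end in {0,2,4}; accept={1,3}.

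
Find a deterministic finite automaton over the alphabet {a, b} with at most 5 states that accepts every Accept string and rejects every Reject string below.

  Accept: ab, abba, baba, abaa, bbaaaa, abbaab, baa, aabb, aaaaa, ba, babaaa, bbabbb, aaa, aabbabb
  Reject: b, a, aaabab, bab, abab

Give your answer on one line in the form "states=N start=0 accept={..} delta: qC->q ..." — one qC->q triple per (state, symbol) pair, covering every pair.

states=5 start=0 accept={0,2,4} delta: 0a->1 0b->1 1a->2 1b->2 2a->2 2b->3 3a->0 3b->4 4a->0 4b->0

Grow the machine one transition at a time. Run the examples from 0; the earliest place one falls off (shortest prefix, ties alphabetical) gets sent to the lowest-numbered state that keeps every Accept/Reject pair distinguishable — a pair clashes when both reach the same state with identical unread suffix — and to a fresh state only if none does.
a: 0a undefined. 0a->0: no, ab/b meet in 0 with "b" left. Open state 1: 0a->1.
b: 0b undefined. 0b->0: no, ab/bab meet in 1 with "b" left. 0b->1: ok.
aa: 1a undefined. 1a->0: no, baa/b meet in 1. 1a->1: no, ab/bab meet in 1 with "b" left. Open state 2: 1a->2.
ab: 1b undefined. 1b->0: no, ab/abab meet in 0. 1b->1: no, ab/b meet in 1. 1b->2: ok.
aaa: 2a undefined. 2a->0: no, abaa/b meet in 1. 2a->1: no, ab/aaabab meet in 2. 2a->2: ok.
aab: 2b undefined. 2b->0: no, ab/aaabab meet in 2. 2b->1: no, abbaab/b meet in 1. 2b->2: no, ab/aaabab meet in 2. Open state 3: 2b->3.
aabb: 3b undefined. 3b->0: no, bbabbb/b meet in 1. 3b->1: no, aabb/b meet in 1. 3b->2: no, bbabbb/bab meet in 3. 3b->3: no, aabb/bab meet in 3. Open state 4: 3b->4.
abba: 3a undefined. 3a->0: ok.
aabba: 4a undefined. 4a->0: ok.
bbabbb: 4b undefined. 4b->0: ok.
All examples now run through 5 states with every (state, symbol) defined. Accept strings end in {0,2,4}, Reject strings end in {1,3}; accept={0,2,4}.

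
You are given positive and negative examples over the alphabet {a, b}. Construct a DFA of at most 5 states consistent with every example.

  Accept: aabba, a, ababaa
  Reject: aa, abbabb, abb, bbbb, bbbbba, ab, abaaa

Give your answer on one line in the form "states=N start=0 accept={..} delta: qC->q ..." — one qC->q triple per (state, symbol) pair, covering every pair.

State merging on the prefix tree: take the shortest (then alphabetical) example prefix whose next move is undefined and point that move at state 0, else 1, else 2, ...; a target is out if some Accept/Reject pair would then sit in one state with the same input left (inseparable). If every existing state is out, open a new one.
a: 0a undefined. 0a->0: no, a/aa meet in 0. Open state 1: 0a->1.
b: 0b undefined. 0b->0: no, a/bbbbba meet in 1. 0b->1: ok.
aa: 1a undefined. 1a->0: ok.
ab: 1b undefined. 1b->0: no, aabba/abb meet in 1. 1b->1: no, aabba/aa meet in 0. Open state 2: 1b->2.
aba: 2a undefined. 2a->0: no, aabba/aa meet in 0. 2a->1: no, aabba/abaaa meet in 1. 2a->2: no, aabba/ab meet in 2. Open state 3: 2a->3.
abb: 2b undefined. 2b->0: no, aabba/bbbbba meet in 3. 2b->1: no, a/abb meet in 1. 2b->2: no, aabba/bbbbba meet in 3. 2b->3: no, aabba/abb meet in 3. Open state 4: 2b->4.
abaa: 3a undefined. 3a->0: no, a/abaaa meet in 1. 3a->1: ok.
abab: 3b undefined. 3b->0: no, ababaa/aa meet in 0. 3b->1: ok.
abba: 4a undefined. 4a->0: ok.
bbbb: 4b undefined. 4b->0: ok.
All examples now run through 5 states with every (state, symbol) defined. Accept strings end in {1,3}, Reject strings end in {0,2,4}; accept={1,3}.

states=5 start=0 accept={1,3} delta: 0a->1 0b->1 1a->0 1b->2 2a->3 2b->4 3a->1 3b->1 4a->0 4b->0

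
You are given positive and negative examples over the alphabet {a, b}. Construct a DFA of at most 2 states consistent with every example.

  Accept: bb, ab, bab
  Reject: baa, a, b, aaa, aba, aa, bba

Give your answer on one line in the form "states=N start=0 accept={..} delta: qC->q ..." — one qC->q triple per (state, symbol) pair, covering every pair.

Fold the examples into a partial DFA from state 0: repeatedly fix the first undefined (state, symbol) met by the shortest-then-alphabetical prefix, trying targets in increasing order and rejecting any under which an Accept and a Reject string meet in one state with the same remainder; add a state when all current targets are rejected. Accepting states are where Accept strings end.
a: 0a undefined. 0a->0: no, ab/b meet in 0 with "b" left. Open state 1: 0a->1.
b: 0b undefined. 0b->0: no, bb/b meet in 0. 0b->1: ok.
aa: 1a undefined. 1a->0: no, bab/baa meet in 1. 1a->1: ok.
ab: 1b undefined. 1b->0: ok.
All examples now run through 2 states with every (state, symbol) defined. Accept strings end in {0}, Reject strings end in {1}; accept={0}.

states=2 start=0 accept={0} delta: 0a->1 0b->1 1a->1 1b->0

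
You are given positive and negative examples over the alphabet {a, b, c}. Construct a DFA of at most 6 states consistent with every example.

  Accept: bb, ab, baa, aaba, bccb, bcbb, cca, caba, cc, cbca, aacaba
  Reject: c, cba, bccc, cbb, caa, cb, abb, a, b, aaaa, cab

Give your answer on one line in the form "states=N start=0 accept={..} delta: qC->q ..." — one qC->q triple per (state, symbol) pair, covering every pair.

State merging on the prefix tree: take the shortest (then alphabetical) example prefix whose next move is undefined and point that move at state 0, else 1, else 2, ...; a target is out if some Accept/Reject pair would then sit in one state with the same input left (inseparable). If every existing state is out, open a new one.
a: 0a undefined. 0a->0: no, bb/abb meet in 0 with "bb" left. Open state 1: 0a->1.
b: 0b undefined. 0b->0: no, bb/b meet in 0. 0b->1: ok.
c: 0c undefined. 0c->0: no, bb/cbb meet in 1 with "b" left. 0c->1: no, bb/cb meet in 1 with "b" left. Open state 2: 0c->2.
aa: 1a undefined. 1a->0: no, baa/a meet in 1. 1a->1: no, baa/a meet in 1. 1a->2: no, aaba/cba meet in 2 with "ba" left. Open state 3: 1a->3.
ab: 1b undefined. 1b->0: ok.
bc: 1c undefined. 1c->0: no, bccb/cb meet in 2 with "b" left. 1c->1: no, bcbb/bccc meet in 1. 1c->2: no, bcbb/cbb meet in 2 with "bb" left. 1c->3: ok.
ca: 2a undefined. 2a->0: ok.
cb: 2b undefined. 2b->0: no, bb/cb meet in 0. 2b->1: no, bb/cbb meet in 0. 2b->2: no, bb/cba meet in 0. 2b->3: no, baa/cba meet in 3 with "a" left. Open state 4: 2b->4.
cc: 2c undefined. 2c->0: no, cca/caa meet in 1. 2c->1: no, cc/caa meet in 1. 2c->2: no, cc/c meet in 2. 2c->3: ok.
aaa: 3a undefined. 3a->0: ok.
aab: 3b undefined. 3b->0: no, aaba/caa meet in 1. 3b->1: ok.
aac: 3c undefined. 3c->0: no, bccb/caa meet in 1. 3c->1: no, aaba/bccc meet in 3. 3c->2: no, aaba/bccc meet in 3. 3c->3: no, aaba/bccc meet in 3. 3c->4: no, bccb/cbb meet in 4 with "b" left. Open state 5: 3c->5.
cba: 4a undefined. 4a->0: no, bb/cba meet in 0. 4a->1: ok.
cbb: 4b undefined. 4b->0: no, bb/cbb meet in 0. 4b->1: ok.
cbc: 4c undefined. 4c->0: no, cbca/cba meet in 1. 4c->1: ok.
aaca: 5a undefined. 5a->0: ok.
bccb: 5b undefined. 5b->0: ok.
bccc: 5c undefined. 5c->0: no, bb/bccc meet in 0. 5c->1: ok.
All examples now run through 6 states with every (state, symbol) defined. Accept strings end in {0,3}, Reject strings end in {1,2,4}; accept={0,3}.

states=6 start=0 accept={0,3} delta: 0a->1 0b->1 0c->2 1a->3 1b->0 1c->3 2a->0 2b->4 2c->3 3a->0 3b->1 3c->5 4a->1 4b->1 4c->1 5a->0 5b->0 5c->1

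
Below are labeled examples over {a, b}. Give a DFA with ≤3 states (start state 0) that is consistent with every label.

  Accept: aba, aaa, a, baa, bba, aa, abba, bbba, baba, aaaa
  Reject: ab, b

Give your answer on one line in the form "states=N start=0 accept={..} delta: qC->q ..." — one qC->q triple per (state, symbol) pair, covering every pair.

Fold the examples into a partial DFA from state 0: repeatedly fix the first undefined (state, symbol) met by the shortest-then-alphabetical prefix, trying targets in increasing order and rejecting any under which an Accept and a Reject string meet in one state with the same remainder; add a state when all current targets are rejected. Accepting states are where Accept strings end.
a: 0a undefined. 0a->0: ok.
b: 0b undefined. 0b->0: no, aba/ab meet in 0. Open state 1: 0b->1.
ba: 1a undefined. 1a->0: ok.
bb: 1b undefined. 1b->0: ok.
All examples now run through 2 states with every (state, symbol) defined. Accept strings end in {0}, Reject strings end in {1}; accept={0}.

states=2 start=0 accept={0} delta: 0a->0 0b->1 1a->0 1b->0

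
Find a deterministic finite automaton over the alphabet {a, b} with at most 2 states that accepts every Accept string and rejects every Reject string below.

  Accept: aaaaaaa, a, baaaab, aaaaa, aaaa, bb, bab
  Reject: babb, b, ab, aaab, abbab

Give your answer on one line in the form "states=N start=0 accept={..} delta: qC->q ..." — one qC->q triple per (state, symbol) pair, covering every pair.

Grow the machine one transition at a time. Run the examples from 0; the earliest place one falls off (shortest prefix, ties alphabetical) gets sent to the lowest-numbered state that keeps every Accept/Reject pair distinguishable — a pair clashes when both reach the same state with identical unread suffix — and to a fresh state only if none does.
a: 0a undefined. 0a->0: ok.
b: 0b undefined. 0b->0: no, aaaaaaa/babb meet in 0. Open state 1: 0b->1.
ba: 1a undefined. 1a->0: no, baaaab/b meet in 1. 1a->1: ok.
bb: 1b undefined. 1b->0: ok.
All examples now run through 2 states with every (state, symbol) defined. Accept strings end in {0}, Reject strings end in {1}; accept={0}.

states=2 start=0 accept={0} delta: 0a->0 0b->1 1a->1 1b->0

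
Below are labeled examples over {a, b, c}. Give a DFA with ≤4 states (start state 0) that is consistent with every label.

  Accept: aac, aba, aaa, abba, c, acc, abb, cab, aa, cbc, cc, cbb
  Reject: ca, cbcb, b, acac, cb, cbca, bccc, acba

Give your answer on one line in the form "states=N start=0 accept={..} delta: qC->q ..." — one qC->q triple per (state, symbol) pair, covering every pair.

states=4 start=0 accept={0,2} delta: 0a->0 0b->1 0c->2 1a->0 1b->0 1c->1 2a->1 2b->3 2c->0 3a->1 3b->0 3c->2

State merging on the prefix tree: take the shortest (then alphabetical) example prefix whose next move is undefined and point that move at state 0, else 1, else 2, ...; a target is out if some Accept/Reject pair would then sit in one state with the same input left (inseparable). If every existing state is out, open a new one.
a: 0a undefined. 0a->0: ok.
b: 0b undefined. 0b->0: no, aba/b meet in 0. Open state 1: 0b->1.
c: 0c undefined. 0c->0: no, aac/ca meet in 0. 0c->1: no, aac/b meet in 1. Open state 2: 0c->2.
bc: 1c undefined. 1c->0: no, acc/bccc meet in 2 with "c" left. 1c->1: ok.
ca: 2a undefined. 2a->0: no, aac/acac meet in 2. 2a->1: ok.
cb: 2b undefined. 2b->0: no, aaa/cbcb meet in 0. 2b->1: no, aba/cbca meet in 1 with "a" left. 2b->2: no, aac/cb meet in 2. Open state 3: 2b->3.
cc: 2c undefined. 2c->0: ok.
aba: 1a undefined. 1a->0: ok.
abb: 1b undefined. 1b->0: ok.
cbb: 3b undefined. 3b->0: ok.
cbc: 3c undefined. 3c->0: no, aba/cbca meet in 0. 3c->1: no, aba/cbcb meet in 0. 3c->2: ok.
acba: 3a undefined. 3a->0: no, aba/acba meet in 0. 3a->1: ok.
All examples now run through 4 states with every (state, symbol) defined. Accept strings end in {0,2}, Reject strings end in {1,3}; accept={0,2}.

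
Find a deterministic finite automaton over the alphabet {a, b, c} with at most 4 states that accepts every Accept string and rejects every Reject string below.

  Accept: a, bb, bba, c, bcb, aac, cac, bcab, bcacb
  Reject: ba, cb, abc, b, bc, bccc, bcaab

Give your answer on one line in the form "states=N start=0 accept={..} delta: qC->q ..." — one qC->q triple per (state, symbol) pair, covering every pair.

Fold the examples into a partial DFA from state 0: repeatedly fix the first undefined (state, symbol) met by the shortest-then-alphabetical prefix, trying targets in increasing order and rejecting any under which an Accept and a Reject string meet in one state with the same remainder; add a state when all current targets are rejected. Accepting states are where Accept strings end.
a: 0a undefined. 0a->0: ok.
b: 0b undefined. 0b->0: no, a/ba meet in 0. Open state 1: 0b->1.
c: 0c undefined. 0c->0: ok.
ba: 1a undefined. 1a->0: no, a/ba meet in 0. 1a->1: ok.
bb: 1b undefined. 1b->0: ok.
bc: 1c undefined. 1c->0: no, a/abc meet in 0. 1c->1: no, a/bcaab meet in 0. Open state 2: 1c->2.
bca: 2a undefined. 2a->0: no, bcab/ba meet in 1. 2a->1: no, a/bcaab meet in 0. 2a->2: no, bcb/bcaab meet in 2 with "b" left. Open state 3: 2a->3.
bcb: 2b undefined. 2b->0: ok.
bcc: 2c undefined. 2c->0: no, a/bccc meet in 0. 2c->1: ok.
bcaa: 3a undefined. 3a->0: ok.
bcab: 3b undefined. 3b->0: ok.
bcac: 3c undefined. 3c->0: no, bcacb/ba meet in 1. 3c->1: ok.
All examples now run through 4 states with every (state, symbol) defined. Accept strings end in {0}, Reject strings end in {1,2}; accept={0}.

states=4 start=0 accept={0} delta: 0a->0 0b->1 0c->0 1a->1 1b->0 1c->2 2a->3 2b->0 2c->1 3a->0 3b->0 3c->1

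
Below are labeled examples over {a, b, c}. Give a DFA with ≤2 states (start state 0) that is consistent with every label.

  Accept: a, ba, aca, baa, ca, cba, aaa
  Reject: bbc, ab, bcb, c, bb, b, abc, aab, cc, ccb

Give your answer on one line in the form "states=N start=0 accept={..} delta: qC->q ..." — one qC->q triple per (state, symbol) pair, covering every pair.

Grow the machine one transition at a time. Run the examples from 0; the earliest place one falls off (shortest prefix, ties alphabetical) gets sent to the lowest-numbered state that keeps every Accept/Reject pair distinguishable — a pair clashes when both reach the same state with identical unread suffix — and to a fresh state only if none does.
a: 0a undefined. 0a->0: ok.
b: 0b undefined. 0b->0: no, a/ab meet in 0. Open state 1: 0b->1.
c: 0c undefined. 0c->0: no, a/c meet in 0. 0c->1: ok.
ba: 1a undefined. 1a->0: ok.
bb: 1b undefined. 1b->0: no, a/bb meet in 0. 1b->1: ok.
bc: 1c undefined. 1c->0: no, a/bbc meet in 0. 1c->1: ok.
All examples now run through 2 states with every (state, symbol) defined. Accept strings end in {0}, Reject strings end in {1}; accept={0}.

states=2 start=0 accept={0} delta: 0a->0 0b->1 0c->1 1a->0 1b->1 1c->1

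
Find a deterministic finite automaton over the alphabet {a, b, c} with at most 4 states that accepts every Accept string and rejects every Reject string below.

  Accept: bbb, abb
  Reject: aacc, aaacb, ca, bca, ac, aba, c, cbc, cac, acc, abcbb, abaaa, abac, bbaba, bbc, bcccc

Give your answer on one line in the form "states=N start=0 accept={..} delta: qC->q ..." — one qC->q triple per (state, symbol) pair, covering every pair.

states=4 start=0 accept={2} delta: 0a->0 0b->1 0c->0 1a->0 1b->2 1c->3 2a->0 2b->2 2c->0 3a->0 3b->0 3c->0

Fold the examples into a partial DFA from state 0: repeatedly fix the first undefined (state, symbol) met by the shortest-then-alphabetical prefix, trying targets in increasing order and rejecting any under which an Accept and a Reject string meet in one state with the same remainder; add a state when all current targets are rejected. Accepting states are where Accept strings end.
a: 0a undefined. 0a->0: ok.
b: 0b undefined. 0b->0: no, bbb/aba meet in 0. Open state 1: 0b->1.
c: 0c undefined. 0c->0: ok.
bb: 1b undefined. 1b->0: no, bbb/aaacb meet in 1. 1b->1: no, bbb/aaacb meet in 1. Open state 2: 1b->2.
bc: 1c undefined. 1c->0: no, abb/abcbb meet in 2. 1c->1: no, bbb/abcbb meet in 2 with "b" left. 1c->2: no, abb/cbc meet in 2. Open state 3: 1c->3.
aba: 1a undefined. 1a->0: ok.
bba: 2a undefined. 2a->0: ok.
bbb: 2b undefined. 2b->0: no, bbb/aacc meet in 0. 2b->1: no, bbb/aaacb meet in 1. 2b->2: ok.
bbc: 2c undefined. 2c->0: ok.
bca: 3a undefined. 3a->0: ok.
bcc: 3c undefined. 3c->0: ok.
abcb: 3b undefined. 3b->0: ok.
All examples now run through 4 states with every (state, symbol) defined. Accept strings end in {2}, Reject strings end in {0,1,3}; accept={2}.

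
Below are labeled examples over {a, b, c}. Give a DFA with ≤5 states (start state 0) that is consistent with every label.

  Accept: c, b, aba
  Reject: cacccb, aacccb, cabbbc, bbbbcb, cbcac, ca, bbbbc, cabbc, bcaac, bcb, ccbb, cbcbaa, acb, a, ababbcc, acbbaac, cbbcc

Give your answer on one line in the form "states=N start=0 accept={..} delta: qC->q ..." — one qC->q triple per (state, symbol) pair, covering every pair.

states=5 start=0 accept={1,2} delta: 0a->0 0b->1 0c->2 1a->1 1b->1 1c->3 2a->0 2b->3 2c->2 3a->1 3b->3 3c->4 4a->1 4b->0 4c->0

Grow the machine one transition at a time. Run the examples from 0; the earliest place one falls off (shortest prefix, ties alphabetical) gets sent to the lowest-numbered state that keeps every Accept/Reject pair distinguishable — a pair clashes when both reach the same state with identical unread suffix — and to a fresh state only if none does.
a: 0a undefined. 0a->0: ok.
b: 0b undefined. 0b->0: no, c/bbbbc meet in 0 with "c" left. Open state 1: 0b->1.
c: 0c undefined. 0c->0: no, c/ca meet in 0. 0c->1: no, aba/ca meet in 1 with "a" left. Open state 2: 0c->2.
bb: 1b undefined. 1b->0: no, c/bbbbc meet in 2. 1b->1: ok.
bc: 1c undefined. 1c->0: no, c/bcaac meet in 2. 1c->1: no, b/bbbbcb meet in 1. 1c->2: no, c/bbbbc meet in 2. Open state 3: 1c->3.
ca: 2a undefined. 2a->0: ok.
cb: 2b undefined. 2b->0: no, c/cbcac meet in 2. 2b->1: no, b/acb meet in 1. 2b->2: no, c/acb meet in 2. 2b->3: ok.
cc: 2c undefined. 2c->0: no, b/ccbb meet in 1. 2c->1: no, b/ccbb meet in 1. 2c->2: ok.
aba: 1a undefined. 1a->0: no, aba/ca meet in 0. 1a->1: ok.
bca: 3a undefined. 3a->0: no, c/bcaac meet in 2. 3a->1: ok.
bcb: 3b undefined. 3b->0: no, c/acbbaac meet in 2. 3b->1: no, b/bbbbcb meet in 1. 3b->2: no, c/bbbbcb meet in 2. 3b->3: ok.
cbc: 3c undefined. 3c->0: no, c/cbcac meet in 2. 3c->1: no, b/cbcbaa meet in 1. 3c->2: no, c/cbcac meet in 2. 3c->3: no, b/cbcbaa meet in 1. Open state 4: 3c->4.
cbca: 4a undefined. 4a->0: no, c/cbcac meet in 2. 4a->1: ok.
cbcb: 4b undefined. 4b->0: ok.
cbbcc: 4c undefined. 4c->0: ok.
All examples now run through 5 states with every (state, symbol) defined. Accept strings end in {1,2}, Reject strings end in {0,3,4}; accept={1,2}.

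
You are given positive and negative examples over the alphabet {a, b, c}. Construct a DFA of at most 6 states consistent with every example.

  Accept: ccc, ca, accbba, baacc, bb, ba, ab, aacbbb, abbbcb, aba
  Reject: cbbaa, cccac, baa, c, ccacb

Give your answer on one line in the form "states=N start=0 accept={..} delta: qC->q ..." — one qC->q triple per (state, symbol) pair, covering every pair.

states=4 start=0 accept={0,1,3} delta: 0a->0 0b->1 0c->2 1a->3 1b->0 1c->0 2a->0 2b->0 2c->1 3a->2 3b->2 3c->3

Grow the machine one transition at a time. Run the examples from 0; the earliest place one falls off (shortest prefix, ties alphabetical) gets sent to the lowest-numbered state that keeps every Accept/Reject pair distinguishable — a pair clashes when both reach the same state with identical unread suffix — and to a fresh state only if none does.
a: 0a undefined. 0a->0: ok.
b: 0b undefined. 0b->0: no, bb/baa meet in 0. Open state 1: 0b->1.
c: 0c undefined. 0c->0: no, ccc/cccac meet in 0. 0c->1: no, ab/c meet in 1. Open state 2: 0c->2.
ba: 1a undefined. 1a->0: no, ba/baa meet in 0. 1a->1: no, ba/baa meet in 1. 1a->2: no, ca/baa meet in 2 with "a" left. Open state 3: 1a->3.
bb: 1b undefined. 1b->0: ok.
ca: 2a undefined. 2a->0: ok.
cb: 2b undefined. 2b->0: ok.
cc: 2c undefined. 2c->0: no, ccc/cccac meet in 2. 2c->1: ok.
baa: 3a undefined. 3a->0: no, ca/cbbaa meet in 0. 3a->1: no, ab/cbbaa meet in 1. 3a->2: ok.
ccc: 1c undefined. 1c->0: ok.
ccac: 3c undefined. 3c->0: no, ab/ccacb meet in 1. 3c->1: no, ccc/ccacb meet in 0. 3c->2: no, ccc/ccacb meet in 0. 3c->3: ok.
ccacb: 3b undefined. 3b->0: no, ccc/ccacb meet in 0. 3b->1: no, ab/ccacb meet in 1. 3b->2: ok.
All examples now run through 4 states with every (state, symbol) defined. Accept strings end in {0,1,3}, Reject strings end in {2}; accept={0,1,3}.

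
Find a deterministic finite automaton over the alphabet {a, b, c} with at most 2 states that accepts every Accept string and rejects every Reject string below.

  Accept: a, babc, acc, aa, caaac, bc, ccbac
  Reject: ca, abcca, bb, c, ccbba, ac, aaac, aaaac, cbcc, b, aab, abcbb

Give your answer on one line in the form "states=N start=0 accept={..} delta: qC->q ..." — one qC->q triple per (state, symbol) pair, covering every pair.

Grow the machine one transition at a time. Run the examples from 0; the earliest place one falls off (shortest prefix, ties alphabetical) gets sent to the lowest-numbered state that keeps every Accept/Reject pair distinguishable — a pair clashes when both reach the same state with identical unread suffix — and to a fresh state only if none does.
a: 0a undefined. 0a->0: ok.
b: 0b undefined. 0b->0: no, a/bb meet in 0. Open state 1: 0b->1.
c: 0c undefined. 0c->0: no, a/ca meet in 0. 0c->1: ok.
ba: 1a undefined. 1a->0: no, a/ca meet in 0. 1a->1: ok.
bb: 1b undefined. 1b->0: no, a/bb meet in 0. 1b->1: ok.
bc: 1c undefined. 1c->0: ok.
All examples now run through 2 states with every (state, symbol) defined. Accept strings end in {0}, Reject strings end in {1}; accept={0}.

states=2 start=0 accept={0} delta: 0a->0 0b->1 0c->1 1a->1 1b->1 1c->0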